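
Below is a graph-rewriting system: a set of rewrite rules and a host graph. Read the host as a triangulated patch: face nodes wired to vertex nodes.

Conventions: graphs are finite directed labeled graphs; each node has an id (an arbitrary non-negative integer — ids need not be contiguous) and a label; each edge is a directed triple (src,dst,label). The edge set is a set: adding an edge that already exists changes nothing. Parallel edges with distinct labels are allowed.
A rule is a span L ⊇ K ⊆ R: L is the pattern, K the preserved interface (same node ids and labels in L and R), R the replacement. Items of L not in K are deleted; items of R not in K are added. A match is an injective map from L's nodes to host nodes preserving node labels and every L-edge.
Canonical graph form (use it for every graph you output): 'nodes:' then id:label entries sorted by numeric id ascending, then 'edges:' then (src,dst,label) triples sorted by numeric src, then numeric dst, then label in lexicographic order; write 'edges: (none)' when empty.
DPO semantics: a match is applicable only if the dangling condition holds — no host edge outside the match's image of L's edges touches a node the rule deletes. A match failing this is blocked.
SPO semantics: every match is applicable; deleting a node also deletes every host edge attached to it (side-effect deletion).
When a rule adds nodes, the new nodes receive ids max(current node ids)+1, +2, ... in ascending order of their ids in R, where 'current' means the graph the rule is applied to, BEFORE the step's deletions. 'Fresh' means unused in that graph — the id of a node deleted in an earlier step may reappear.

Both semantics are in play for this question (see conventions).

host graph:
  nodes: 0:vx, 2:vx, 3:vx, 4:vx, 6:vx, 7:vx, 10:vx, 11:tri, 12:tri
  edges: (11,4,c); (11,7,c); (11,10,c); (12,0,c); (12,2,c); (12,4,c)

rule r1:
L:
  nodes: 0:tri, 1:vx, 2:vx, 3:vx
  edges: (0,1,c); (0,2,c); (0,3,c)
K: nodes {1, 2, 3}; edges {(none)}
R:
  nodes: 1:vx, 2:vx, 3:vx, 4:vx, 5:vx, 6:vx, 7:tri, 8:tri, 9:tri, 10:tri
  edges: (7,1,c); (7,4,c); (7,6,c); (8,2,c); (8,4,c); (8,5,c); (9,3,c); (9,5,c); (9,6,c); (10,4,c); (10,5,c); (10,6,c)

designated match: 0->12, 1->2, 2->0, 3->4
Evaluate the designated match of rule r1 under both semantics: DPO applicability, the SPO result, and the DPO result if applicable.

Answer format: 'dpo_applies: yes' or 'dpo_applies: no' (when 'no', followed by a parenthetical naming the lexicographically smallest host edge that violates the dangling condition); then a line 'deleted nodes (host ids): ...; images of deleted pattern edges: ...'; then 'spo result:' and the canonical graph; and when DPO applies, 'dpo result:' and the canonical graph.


dpo_applies: yes
deleted nodes (host ids): 12; images of deleted pattern edges: (12,0,c); (12,2,c); (12,4,c)
spo result:
nodes: 0:vx, 2:vx, 3:vx, 4:vx, 6:vx, 7:vx, 10:vx, 11:tri, 13:vx, 14:vx, 15:vx, 16:tri, 17:tri, 18:tri, 19:tri
edges: (11,4,c); (11,7,c); (11,10,c); (16,2,c); (16,13,c); (16,15,c); (17,0,c); (17,13,c); (17,14,c); (18,4,c); (18,14,c); (18,15,c); (19,13,c); (19,14,c); (19,15,c)
dpo result:
nodes: 0:vx, 2:vx, 3:vx, 4:vx, 6:vx, 7:vx, 10:vx, 11:tri, 13:vx, 14:vx, 15:vx, 16:tri, 17:tri, 18:tri, 19:tri
edges: (11,4,c); (11,7,c); (11,10,c); (16,2,c); (16,13,c); (16,15,c); (17,0,c); (17,13,c); (17,14,c); (18,4,c); (18,14,c); (18,15,c); (19,13,c); (19,14,c); (19,15,c)


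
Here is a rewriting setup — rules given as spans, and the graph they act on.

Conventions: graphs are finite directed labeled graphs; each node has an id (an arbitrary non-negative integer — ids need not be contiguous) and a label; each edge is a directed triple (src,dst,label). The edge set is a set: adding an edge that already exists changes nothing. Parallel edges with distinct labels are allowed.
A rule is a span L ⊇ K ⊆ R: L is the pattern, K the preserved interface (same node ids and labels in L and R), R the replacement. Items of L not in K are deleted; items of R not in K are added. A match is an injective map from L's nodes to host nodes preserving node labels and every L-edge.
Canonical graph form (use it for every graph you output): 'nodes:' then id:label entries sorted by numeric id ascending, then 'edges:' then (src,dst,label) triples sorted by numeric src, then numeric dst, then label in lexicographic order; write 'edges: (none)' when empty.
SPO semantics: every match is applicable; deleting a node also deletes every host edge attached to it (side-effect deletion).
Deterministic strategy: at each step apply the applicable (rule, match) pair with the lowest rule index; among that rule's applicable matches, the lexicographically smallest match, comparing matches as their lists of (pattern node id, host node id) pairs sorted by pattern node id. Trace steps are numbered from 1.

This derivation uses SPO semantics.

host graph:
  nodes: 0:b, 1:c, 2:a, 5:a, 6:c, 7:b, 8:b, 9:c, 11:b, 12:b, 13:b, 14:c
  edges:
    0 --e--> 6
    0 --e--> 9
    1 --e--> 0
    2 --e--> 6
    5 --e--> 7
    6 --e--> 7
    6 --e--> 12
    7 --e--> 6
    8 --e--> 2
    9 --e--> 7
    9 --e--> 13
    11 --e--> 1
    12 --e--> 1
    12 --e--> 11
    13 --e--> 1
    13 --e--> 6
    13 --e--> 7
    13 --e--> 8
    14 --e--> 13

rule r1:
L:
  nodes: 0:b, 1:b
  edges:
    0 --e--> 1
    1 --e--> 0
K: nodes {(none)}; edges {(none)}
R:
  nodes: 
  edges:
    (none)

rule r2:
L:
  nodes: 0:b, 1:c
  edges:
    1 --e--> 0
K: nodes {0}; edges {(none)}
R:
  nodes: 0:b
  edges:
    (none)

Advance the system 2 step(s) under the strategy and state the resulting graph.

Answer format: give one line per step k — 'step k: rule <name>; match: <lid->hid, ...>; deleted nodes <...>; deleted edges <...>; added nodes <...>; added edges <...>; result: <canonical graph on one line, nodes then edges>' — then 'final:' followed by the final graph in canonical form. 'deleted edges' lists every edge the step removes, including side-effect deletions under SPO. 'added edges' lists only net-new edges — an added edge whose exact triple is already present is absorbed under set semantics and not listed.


step 1: rule r2; match: 0->0, 1->1; deleted nodes 1; deleted edges (1,0,e); (11,1,e); (12,1,e); (13,1,e); added nodes (none); added edges (none); result: nodes: 0:b, 2:a, 5:a, 6:c, 7:b, 8:b, 9:c, 11:b, 12:b, 13:b, 14:c edges: (0,6,e); (0,9,e); (2,6,e); (5,7,e); (6,7,e); (6,12,e); (7,6,e); (8,2,e); (9,7,e); (9,13,e); (12,11,e); (13,6,e); (13,7,e); (13,8,e); (14,13,e)
step 2: rule r2; match: 0->7, 1->6; deleted nodes 6; deleted edges (0,6,e); (2,6,e); (6,7,e); (6,12,e); (7,6,e); (13,6,e); added nodes (none); added edges (none); result: nodes: 0:b, 2:a, 5:a, 7:b, 8:b, 9:c, 11:b, 12:b, 13:b, 14:c edges: (0,9,e); (5,7,e); (8,2,e); (9,7,e); (9,13,e); (12,11,e); (13,7,e); (13,8,e); (14,13,e)
final:
nodes: 0:b, 2:a, 5:a, 7:b, 8:b, 9:c, 11:b, 12:b, 13:b, 14:c
edges: (0,9,e); (5,7,e); (8,2,e); (9,7,e); (9,13,e); (12,11,e); (13,7,e); (13,8,e); (14,13,e)


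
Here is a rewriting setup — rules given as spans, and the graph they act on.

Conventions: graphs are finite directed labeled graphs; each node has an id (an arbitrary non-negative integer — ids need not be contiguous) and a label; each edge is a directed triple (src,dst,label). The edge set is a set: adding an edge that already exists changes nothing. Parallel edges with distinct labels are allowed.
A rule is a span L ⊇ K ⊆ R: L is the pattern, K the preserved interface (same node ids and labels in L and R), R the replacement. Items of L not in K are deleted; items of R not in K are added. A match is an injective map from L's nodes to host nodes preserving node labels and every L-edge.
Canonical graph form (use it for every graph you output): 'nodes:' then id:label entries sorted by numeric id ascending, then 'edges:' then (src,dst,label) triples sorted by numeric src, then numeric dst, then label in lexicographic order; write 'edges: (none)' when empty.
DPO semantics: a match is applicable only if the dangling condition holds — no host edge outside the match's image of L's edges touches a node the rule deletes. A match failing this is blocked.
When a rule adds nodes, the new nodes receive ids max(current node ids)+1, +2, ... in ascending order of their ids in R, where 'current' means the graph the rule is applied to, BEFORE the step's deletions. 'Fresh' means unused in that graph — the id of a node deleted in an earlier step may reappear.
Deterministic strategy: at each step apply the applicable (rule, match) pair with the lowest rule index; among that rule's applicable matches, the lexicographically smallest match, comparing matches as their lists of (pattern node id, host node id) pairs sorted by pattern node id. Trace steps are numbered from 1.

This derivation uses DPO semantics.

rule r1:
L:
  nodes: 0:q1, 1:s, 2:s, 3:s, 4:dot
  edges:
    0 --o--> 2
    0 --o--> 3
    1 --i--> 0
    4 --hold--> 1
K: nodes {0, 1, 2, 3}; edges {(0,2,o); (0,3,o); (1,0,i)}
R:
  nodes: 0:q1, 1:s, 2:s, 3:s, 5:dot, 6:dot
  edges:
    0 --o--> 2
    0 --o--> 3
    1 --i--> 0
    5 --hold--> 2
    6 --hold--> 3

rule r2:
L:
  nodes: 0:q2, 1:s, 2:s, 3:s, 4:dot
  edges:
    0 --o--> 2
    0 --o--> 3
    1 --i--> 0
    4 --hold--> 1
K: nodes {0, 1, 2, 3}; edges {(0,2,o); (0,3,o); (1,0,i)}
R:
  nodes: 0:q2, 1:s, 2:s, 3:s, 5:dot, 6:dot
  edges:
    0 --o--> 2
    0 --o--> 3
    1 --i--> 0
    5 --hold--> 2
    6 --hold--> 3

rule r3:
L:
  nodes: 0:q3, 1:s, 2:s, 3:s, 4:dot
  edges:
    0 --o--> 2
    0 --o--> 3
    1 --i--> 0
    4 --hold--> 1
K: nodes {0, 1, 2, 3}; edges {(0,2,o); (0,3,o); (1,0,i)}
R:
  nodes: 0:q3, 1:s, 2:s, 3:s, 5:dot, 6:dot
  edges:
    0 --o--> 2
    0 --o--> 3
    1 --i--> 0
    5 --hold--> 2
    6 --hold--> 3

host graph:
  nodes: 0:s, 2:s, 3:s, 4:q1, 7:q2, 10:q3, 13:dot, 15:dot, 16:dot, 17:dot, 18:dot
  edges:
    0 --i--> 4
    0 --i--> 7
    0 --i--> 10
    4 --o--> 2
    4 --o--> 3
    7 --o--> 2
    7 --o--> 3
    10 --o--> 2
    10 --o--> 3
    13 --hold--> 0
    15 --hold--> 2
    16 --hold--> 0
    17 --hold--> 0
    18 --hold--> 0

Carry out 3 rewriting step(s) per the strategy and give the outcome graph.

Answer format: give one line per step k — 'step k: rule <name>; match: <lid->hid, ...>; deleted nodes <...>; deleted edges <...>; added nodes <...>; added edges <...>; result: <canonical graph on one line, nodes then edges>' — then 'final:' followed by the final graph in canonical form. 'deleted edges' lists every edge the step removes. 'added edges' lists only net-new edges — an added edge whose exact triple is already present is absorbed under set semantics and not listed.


step 1: rule r1; match: 0->4, 1->0, 2->2, 3->3, 4->13; deleted nodes 13; deleted edges (13,0,hold); added nodes 19, 20; added edges (19,2,hold); (20,3,hold); result: nodes: 0:s, 2:s, 3:s, 4:q1, 7:q2, 10:q3, 15:dot, 16:dot, 17:dot, 18:dot, 19:dot, 20:dot edges: (0,4,i); (0,7,i); (0,10,i); (4,2,o); (4,3,o); (7,2,o); (7,3,o); (10,2,o); (10,3,o); (15,2,hold); (16,0,hold); (17,0,hold); (18,0,hold); (19,2,hold); (20,3,hold)
step 2: rule r1; match: 0->4, 1->0, 2->2, 3->3, 4->16; deleted nodes 16; deleted edges (16,0,hold); added nodes 21, 22; added edges (21,2,hold); (22,3,hold); result: nodes: 0:s, 2:s, 3:s, 4:q1, 7:q2, 10:q3, 15:dot, 17:dot, 18:dot, 19:dot, 20:dot, 21:dot, 22:dot edges: (0,4,i); (0,7,i); (0,10,i); (4,2,o); (4,3,o); (7,2,o); (7,3,o); (10,2,o); (10,3,o); (15,2,hold); (17,0,hold); (18,0,hold); (19,2,hold); (20,3,hold); (21,2,hold); (22,3,hold)
step 3: rule r1; match: 0->4, 1->0, 2->2, 3->3, 4->17; deleted nodes 17; deleted edges (17,0,hold); added nodes 23, 24; added edges (23,2,hold); (24,3,hold); result: nodes: 0:s, 2:s, 3:s, 4:q1, 7:q2, 10:q3, 15:dot, 18:dot, 19:dot, 20:dot, 21:dot, 22:dot, 23:dot, 24:dot edges: (0,4,i); (0,7,i); (0,10,i); (4,2,o); (4,3,o); (7,2,o); (7,3,o); (10,2,o); (10,3,o); (15,2,hold); (18,0,hold); (19,2,hold); (20,3,hold); (21,2,hold); (22,3,hold); (23,2,hold); (24,3,hold)
final:
nodes: 0:s, 2:s, 3:s, 4:q1, 7:q2, 10:q3, 15:dot, 18:dot, 19:dot, 20:dot, 21:dot, 22:dot, 23:dot, 24:dot
edges: (0,4,i); (0,7,i); (0,10,i); (4,2,o); (4,3,o); (7,2,o); (7,3,o); (10,2,o); (10,3,o); (15,2,hold); (18,0,hold); (19,2,hold); (20,3,hold); (21,2,hold); (22,3,hold); (23,2,hold); (24,3,hold)


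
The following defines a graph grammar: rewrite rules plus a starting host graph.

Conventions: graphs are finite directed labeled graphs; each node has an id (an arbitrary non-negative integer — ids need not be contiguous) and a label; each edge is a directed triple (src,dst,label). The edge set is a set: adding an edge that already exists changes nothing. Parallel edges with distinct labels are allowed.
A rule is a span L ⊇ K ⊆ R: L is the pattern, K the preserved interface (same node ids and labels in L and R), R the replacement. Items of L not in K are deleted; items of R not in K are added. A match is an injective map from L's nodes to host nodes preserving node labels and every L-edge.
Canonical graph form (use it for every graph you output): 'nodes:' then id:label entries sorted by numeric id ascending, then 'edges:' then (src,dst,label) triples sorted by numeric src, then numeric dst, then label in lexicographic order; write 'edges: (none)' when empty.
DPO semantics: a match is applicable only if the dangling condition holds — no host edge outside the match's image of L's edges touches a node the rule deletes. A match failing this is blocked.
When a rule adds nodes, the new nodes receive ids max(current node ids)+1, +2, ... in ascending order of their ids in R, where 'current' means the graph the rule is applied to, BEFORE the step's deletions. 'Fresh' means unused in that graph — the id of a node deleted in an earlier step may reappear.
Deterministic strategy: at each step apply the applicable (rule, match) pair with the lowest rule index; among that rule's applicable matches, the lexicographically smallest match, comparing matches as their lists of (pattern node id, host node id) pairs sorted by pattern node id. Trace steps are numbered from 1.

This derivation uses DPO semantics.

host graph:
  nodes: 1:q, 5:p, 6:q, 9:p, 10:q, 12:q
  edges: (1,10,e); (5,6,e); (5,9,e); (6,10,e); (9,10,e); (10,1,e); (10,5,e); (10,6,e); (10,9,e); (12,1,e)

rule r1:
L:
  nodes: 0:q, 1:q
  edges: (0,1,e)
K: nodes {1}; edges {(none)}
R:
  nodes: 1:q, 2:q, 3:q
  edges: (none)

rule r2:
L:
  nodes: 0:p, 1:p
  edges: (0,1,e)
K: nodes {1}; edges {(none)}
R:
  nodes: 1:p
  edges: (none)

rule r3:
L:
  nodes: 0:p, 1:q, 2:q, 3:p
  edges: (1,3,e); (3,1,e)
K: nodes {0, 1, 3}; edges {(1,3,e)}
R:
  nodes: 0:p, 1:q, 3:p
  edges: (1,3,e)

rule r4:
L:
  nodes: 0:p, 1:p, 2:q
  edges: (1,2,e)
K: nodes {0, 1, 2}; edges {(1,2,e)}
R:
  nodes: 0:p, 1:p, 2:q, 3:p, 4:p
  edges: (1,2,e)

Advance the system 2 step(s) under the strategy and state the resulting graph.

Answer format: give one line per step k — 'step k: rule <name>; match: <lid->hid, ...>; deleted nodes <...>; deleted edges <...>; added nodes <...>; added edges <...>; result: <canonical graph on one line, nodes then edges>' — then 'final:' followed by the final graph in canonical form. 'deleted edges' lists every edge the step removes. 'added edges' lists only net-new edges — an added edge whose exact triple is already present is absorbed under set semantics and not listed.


step 1: rule r1; match: 0->12, 1->1; deleted nodes 12; deleted edges (12,1,e); added nodes 13, 14; added edges (none); result: nodes: 1:q, 5:p, 6:q, 9:p, 10:q, 13:q, 14:q edges: (1,10,e); (5,6,e); (5,9,e); (6,10,e); (9,10,e); (10,1,e); (10,5,e); (10,6,e); (10,9,e)
step 2: rule r3; match: 0->5, 1->10, 2->13, 3->9; deleted nodes 13; deleted edges (9,10,e); added nodes (none); added edges (none); result: nodes: 1:q, 5:p, 6:q, 9:p, 10:q, 14:q edges: (1,10,e); (5,6,e); (5,9,e); (6,10,e); (10,1,e); (10,5,e); (10,6,e); (10,9,e)
final:
nodes: 1:q, 5:p, 6:q, 9:p, 10:q, 14:q
edges: (1,10,e); (5,6,e); (5,9,e); (6,10,e); (10,1,e); (10,5,e); (10,6,e); (10,9,e)


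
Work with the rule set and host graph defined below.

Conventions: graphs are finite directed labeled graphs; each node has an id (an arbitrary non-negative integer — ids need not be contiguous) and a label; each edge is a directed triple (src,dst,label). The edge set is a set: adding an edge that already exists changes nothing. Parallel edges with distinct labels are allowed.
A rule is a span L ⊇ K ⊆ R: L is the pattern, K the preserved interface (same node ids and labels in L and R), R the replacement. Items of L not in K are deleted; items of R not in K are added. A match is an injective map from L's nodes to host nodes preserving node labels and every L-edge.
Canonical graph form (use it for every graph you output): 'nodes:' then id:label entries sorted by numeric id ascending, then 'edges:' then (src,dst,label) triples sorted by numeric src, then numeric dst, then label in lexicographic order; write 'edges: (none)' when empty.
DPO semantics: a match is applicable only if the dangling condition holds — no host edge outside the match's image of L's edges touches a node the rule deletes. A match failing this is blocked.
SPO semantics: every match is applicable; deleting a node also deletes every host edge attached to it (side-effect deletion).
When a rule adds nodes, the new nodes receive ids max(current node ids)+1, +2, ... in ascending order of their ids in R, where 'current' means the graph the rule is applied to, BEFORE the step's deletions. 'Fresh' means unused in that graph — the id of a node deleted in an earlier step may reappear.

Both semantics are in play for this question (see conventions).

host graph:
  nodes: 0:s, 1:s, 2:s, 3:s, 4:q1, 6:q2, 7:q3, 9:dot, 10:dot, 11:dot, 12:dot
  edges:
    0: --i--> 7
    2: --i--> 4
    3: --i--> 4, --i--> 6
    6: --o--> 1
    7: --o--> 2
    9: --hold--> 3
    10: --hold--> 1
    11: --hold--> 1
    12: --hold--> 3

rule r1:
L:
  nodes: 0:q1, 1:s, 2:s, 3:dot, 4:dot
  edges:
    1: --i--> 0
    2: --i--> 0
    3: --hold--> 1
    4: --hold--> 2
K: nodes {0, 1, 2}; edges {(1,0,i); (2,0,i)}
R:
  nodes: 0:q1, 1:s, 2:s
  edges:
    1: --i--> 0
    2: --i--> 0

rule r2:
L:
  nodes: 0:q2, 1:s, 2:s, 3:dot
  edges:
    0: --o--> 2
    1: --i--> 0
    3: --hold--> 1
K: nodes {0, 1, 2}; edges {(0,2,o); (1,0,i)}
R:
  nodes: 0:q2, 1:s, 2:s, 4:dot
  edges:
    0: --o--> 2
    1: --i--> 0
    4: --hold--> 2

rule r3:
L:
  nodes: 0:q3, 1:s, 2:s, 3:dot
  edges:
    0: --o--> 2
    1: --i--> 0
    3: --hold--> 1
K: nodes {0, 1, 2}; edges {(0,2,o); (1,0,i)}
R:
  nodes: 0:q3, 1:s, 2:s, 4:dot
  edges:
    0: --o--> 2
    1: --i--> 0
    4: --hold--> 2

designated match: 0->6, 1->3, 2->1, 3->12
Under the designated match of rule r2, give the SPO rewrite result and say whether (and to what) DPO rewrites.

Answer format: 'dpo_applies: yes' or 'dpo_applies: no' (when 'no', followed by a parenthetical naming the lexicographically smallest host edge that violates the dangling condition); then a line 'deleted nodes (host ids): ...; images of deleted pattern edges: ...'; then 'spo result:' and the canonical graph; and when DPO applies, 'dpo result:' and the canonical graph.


dpo_applies: yes
deleted nodes (host ids): 12; images of deleted pattern edges: (12,3,hold)
spo result:
nodes: 0:s, 1:s, 2:s, 3:s, 4:q1, 6:q2, 7:q3, 9:dot, 10:dot, 11:dot, 13:dot
edges: (0,7,i); (2,4,i); (3,4,i); (3,6,i); (6,1,o); (7,2,o); (9,3,hold); (10,1,hold); (11,1,hold); (13,1,hold)
dpo result:
nodes: 0:s, 1:s, 2:s, 3:s, 4:q1, 6:q2, 7:q3, 9:dot, 10:dot, 11:dot, 13:dot
edges: (0,7,i); (2,4,i); (3,4,i); (3,6,i); (6,1,o); (7,2,o); (9,3,hold); (10,1,hold); (11,1,hold); (13,1,hold)


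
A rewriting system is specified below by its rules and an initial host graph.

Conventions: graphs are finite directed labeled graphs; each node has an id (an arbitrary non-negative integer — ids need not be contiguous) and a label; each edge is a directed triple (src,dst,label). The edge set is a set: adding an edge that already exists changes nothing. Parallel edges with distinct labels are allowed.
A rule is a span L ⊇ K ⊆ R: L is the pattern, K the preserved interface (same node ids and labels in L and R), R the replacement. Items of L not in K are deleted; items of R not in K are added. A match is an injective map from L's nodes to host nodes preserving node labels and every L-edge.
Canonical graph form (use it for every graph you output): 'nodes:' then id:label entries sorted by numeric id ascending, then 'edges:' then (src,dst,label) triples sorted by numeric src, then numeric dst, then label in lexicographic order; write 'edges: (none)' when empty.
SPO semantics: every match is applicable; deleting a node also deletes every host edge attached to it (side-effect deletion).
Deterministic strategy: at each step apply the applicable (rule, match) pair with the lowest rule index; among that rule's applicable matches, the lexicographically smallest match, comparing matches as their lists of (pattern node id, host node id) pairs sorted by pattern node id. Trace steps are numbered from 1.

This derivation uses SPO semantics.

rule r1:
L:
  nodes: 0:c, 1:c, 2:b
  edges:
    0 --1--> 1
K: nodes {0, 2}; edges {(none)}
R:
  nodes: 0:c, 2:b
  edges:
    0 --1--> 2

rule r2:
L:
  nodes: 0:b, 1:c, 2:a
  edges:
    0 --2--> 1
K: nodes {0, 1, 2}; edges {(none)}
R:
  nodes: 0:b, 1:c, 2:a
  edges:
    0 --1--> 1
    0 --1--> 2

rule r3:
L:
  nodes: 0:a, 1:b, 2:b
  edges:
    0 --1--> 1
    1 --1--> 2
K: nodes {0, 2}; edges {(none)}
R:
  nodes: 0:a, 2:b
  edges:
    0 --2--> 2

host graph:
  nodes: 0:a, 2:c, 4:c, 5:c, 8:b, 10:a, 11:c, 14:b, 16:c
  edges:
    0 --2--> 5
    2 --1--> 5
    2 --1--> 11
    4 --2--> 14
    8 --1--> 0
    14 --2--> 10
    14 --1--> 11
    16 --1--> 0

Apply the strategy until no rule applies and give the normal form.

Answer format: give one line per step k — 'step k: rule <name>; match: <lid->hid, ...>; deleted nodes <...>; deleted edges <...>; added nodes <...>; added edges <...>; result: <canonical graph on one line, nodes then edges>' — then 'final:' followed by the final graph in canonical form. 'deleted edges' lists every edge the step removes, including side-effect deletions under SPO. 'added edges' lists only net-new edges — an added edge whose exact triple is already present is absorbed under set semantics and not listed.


step 1: rule r1; match: 0->2, 1->5, 2->8; deleted nodes 5; deleted edges (0,5,2); (2,5,1); added nodes (none); added edges (2,8,1); result: nodes: 0:a, 2:c, 4:c, 8:b, 10:a, 11:c, 14:b, 16:c edges: (2,8,1); (2,11,1); (4,14,2); (8,0,1); (14,10,2); (14,11,1); (16,0,1)
step 2: rule r1; match: 0->2, 1->11, 2->8; deleted nodes 11; deleted edges (2,11,1); (14,11,1); added nodes (none); added edges (none); result: nodes: 0:a, 2:c, 4:c, 8:b, 10:a, 14:b, 16:c edges: (2,8,1); (4,14,2); (8,0,1); (14,10,2); (16,0,1)
final:
nodes: 0:a, 2:c, 4:c, 8:b, 10:a, 14:b, 16:c
edges: (2,8,1); (4,14,2); (8,0,1); (14,10,2); (16,0,1)


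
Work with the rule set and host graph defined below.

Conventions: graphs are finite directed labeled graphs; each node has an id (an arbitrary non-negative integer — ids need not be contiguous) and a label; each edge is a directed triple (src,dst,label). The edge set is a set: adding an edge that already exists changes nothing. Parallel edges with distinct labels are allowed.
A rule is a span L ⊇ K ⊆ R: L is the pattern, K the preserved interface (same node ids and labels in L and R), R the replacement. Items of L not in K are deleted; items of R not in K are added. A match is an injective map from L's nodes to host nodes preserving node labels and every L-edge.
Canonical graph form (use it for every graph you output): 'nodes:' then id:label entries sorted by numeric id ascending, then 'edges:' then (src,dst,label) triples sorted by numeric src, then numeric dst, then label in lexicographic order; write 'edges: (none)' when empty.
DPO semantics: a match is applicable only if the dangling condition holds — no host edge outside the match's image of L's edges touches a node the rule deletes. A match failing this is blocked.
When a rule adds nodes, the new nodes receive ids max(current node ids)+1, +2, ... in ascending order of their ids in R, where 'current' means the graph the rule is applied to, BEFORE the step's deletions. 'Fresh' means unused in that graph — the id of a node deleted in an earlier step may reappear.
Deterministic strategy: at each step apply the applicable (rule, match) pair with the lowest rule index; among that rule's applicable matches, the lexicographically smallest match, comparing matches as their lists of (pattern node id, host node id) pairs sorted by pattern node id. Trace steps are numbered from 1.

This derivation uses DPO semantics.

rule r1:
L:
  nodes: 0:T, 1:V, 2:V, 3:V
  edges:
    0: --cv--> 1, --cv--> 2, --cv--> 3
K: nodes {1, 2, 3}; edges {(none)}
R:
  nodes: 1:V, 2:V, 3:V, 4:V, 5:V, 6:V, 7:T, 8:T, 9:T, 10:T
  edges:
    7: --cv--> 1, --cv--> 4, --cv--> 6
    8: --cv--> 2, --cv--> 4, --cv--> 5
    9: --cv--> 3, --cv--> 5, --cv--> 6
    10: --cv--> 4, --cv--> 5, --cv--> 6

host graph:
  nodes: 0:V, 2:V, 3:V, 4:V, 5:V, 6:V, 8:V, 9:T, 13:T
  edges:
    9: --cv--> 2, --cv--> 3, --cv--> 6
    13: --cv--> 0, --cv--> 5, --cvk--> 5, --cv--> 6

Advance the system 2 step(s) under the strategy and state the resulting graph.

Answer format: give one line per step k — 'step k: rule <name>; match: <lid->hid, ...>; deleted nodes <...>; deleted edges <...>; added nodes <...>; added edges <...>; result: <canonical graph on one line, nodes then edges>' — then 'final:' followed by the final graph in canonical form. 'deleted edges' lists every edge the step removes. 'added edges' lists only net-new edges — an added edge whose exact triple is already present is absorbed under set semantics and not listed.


step 1: rule r1; match: 0->9, 1->2, 2->3, 3->6; deleted nodes 9; deleted edges (9,2,cv); (9,3,cv); (9,6,cv); added nodes 14, 15, 16, 17, 18, 19, 20; added edges (17,2,cv); (17,14,cv); (17,16,cv); (18,3,cv); (18,14,cv); (18,15,cv); (19,6,cv); (19,15,cv); (19,16,cv); (20,14,cv); (20,15,cv); (20,16,cv); result: nodes: 0:V, 2:V, 3:V, 4:V, 5:V, 6:V, 8:V, 13:T, 14:V, 15:V, 16:V, 17:T, 18:T, 19:T, 20:T edges: (13,0,cv); (13,5,cv); (13,5,cvk); (13,6,cv); (17,2,cv); (17,14,cv); (17,16,cv); (18,3,cv); (18,14,cv); (18,15,cv); (19,6,cv); (19,15,cv); (19,16,cv); (20,14,cv); (20,15,cv); (20,16,cv)
step 2: rule r1; match: 0->17, 1->2, 2->14, 3->16; deleted nodes 17; deleted edges (17,2,cv); (17,14,cv); (17,16,cv); added nodes 21, 22, 23, 24, 25, 26, 27; added edges (24,2,cv); (24,21,cv); (24,23,cv); (25,14,cv); (25,21,cv); (25,22,cv); (26,16,cv); (26,22,cv); (26,23,cv); (27,21,cv); (27,22,cv); (27,23,cv); result: nodes: 0:V, 2:V, 3:V, 4:V, 5:V, 6:V, 8:V, 13:T, 14:V, 15:V, 16:V, 18:T, 19:T, 20:T, 21:V, 22:V, 23:V, 24:T, 25:T, 26:T, 27:T edges: (13,0,cv); (13,5,cv); (13,5,cvk); (13,6,cv); (18,3,cv); (18,14,cv); (18,15,cv); (19,6,cv); (19,15,cv); (19,16,cv); (20,14,cv); (20,15,cv); (20,16,cv); (24,2,cv); (24,21,cv); (24,23,cv); (25,14,cv); (25,21,cv); (25,22,cv); (26,16,cv); (26,22,cv); (26,23,cv); (27,21,cv); (27,22,cv); (27,23,cv)
final:
nodes: 0:V, 2:V, 3:V, 4:V, 5:V, 6:V, 8:V, 13:T, 14:V, 15:V, 16:V, 18:T, 19:T, 20:T, 21:V, 22:V, 23:V, 24:T, 25:T, 26:T, 27:T
edges: (13,0,cv); (13,5,cv); (13,5,cvk); (13,6,cv); (18,3,cv); (18,14,cv); (18,15,cv); (19,6,cv); (19,15,cv); (19,16,cv); (20,14,cv); (20,15,cv); (20,16,cv); (24,2,cv); (24,21,cv); (24,23,cv); (25,14,cv); (25,21,cv); (25,22,cv); (26,16,cv); (26,22,cv); (26,23,cv); (27,21,cv); (27,22,cv); (27,23,cv)


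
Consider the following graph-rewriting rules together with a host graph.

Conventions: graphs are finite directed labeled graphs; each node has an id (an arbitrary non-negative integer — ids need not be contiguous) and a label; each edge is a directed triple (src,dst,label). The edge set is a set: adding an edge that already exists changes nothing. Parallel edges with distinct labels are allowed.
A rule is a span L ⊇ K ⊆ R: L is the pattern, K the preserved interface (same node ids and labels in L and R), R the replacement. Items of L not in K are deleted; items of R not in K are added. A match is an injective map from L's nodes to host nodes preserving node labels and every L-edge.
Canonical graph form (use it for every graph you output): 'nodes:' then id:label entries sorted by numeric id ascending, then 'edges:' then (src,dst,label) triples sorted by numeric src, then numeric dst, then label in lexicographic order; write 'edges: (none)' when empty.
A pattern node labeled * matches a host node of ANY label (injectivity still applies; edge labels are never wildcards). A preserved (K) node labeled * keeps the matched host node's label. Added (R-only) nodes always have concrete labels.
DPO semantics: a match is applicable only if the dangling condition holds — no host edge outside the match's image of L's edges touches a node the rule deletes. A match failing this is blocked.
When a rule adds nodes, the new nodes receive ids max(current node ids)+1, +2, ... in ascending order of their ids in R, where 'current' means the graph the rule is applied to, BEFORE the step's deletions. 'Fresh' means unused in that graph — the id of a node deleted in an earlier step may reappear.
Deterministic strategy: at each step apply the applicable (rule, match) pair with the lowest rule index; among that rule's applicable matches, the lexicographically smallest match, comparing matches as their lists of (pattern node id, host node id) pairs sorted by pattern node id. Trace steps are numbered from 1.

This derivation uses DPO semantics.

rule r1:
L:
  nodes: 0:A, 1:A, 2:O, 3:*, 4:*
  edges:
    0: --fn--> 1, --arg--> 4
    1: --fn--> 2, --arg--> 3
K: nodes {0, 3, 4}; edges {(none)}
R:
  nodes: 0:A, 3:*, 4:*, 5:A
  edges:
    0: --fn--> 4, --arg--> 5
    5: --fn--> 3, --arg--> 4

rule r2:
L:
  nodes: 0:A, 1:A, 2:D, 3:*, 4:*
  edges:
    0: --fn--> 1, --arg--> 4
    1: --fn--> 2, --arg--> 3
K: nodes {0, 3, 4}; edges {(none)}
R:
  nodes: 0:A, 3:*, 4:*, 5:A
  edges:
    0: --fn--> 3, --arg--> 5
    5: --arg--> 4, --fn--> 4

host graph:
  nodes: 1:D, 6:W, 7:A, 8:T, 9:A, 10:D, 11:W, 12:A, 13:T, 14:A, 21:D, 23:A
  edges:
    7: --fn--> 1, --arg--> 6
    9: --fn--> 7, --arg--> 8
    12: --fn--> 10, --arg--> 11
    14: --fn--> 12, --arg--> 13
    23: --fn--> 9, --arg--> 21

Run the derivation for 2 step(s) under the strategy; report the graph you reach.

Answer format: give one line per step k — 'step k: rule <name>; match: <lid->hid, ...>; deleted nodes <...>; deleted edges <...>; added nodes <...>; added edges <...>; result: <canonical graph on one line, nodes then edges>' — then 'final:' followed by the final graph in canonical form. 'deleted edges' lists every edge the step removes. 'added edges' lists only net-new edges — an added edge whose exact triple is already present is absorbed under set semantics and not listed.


step 1: rule r2; match: 0->9, 1->7, 2->1, 3->6, 4->8; deleted nodes 1, 7; deleted edges (7,1,fn); (7,6,arg); (9,7,fn); (9,8,arg); added nodes 24; added edges (9,6,fn); (9,24,arg); (24,8,arg); (24,8,fn); result: nodes: 6:W, 8:T, 9:A, 10:D, 11:W, 12:A, 13:T, 14:A, 21:D, 23:A, 24:A edges: (9,6,fn); (9,24,arg); (12,10,fn); (12,11,arg); (14,12,fn); (14,13,arg); (23,9,fn); (23,21,arg); (24,8,arg); (24,8,fn)
step 2: rule r2; match: 0->14, 1->12, 2->10, 3->11, 4->13; deleted nodes 10, 12; deleted edges (12,10,fn); (12,11,arg); (14,12,fn); (14,13,arg); added nodes 25; added edges (14,11,fn); (14,25,arg); (25,13,arg); (25,13,fn); result: nodes: 6:W, 8:T, 9:A, 11:W, 13:T, 14:A, 21:D, 23:A, 24:A, 25:A edges: (9,6,fn); (9,24,arg); (14,11,fn); (14,25,arg); (23,9,fn); (23,21,arg); (24,8,arg); (24,8,fn); (25,13,arg); (25,13,fn)
final:
nodes: 6:W, 8:T, 9:A, 11:W, 13:T, 14:A, 21:D, 23:A, 24:A, 25:A
edges: (9,6,fn); (9,24,arg); (14,11,fn); (14,25,arg); (23,9,fn); (23,21,arg); (24,8,arg); (24,8,fn); (25,13,arg); (25,13,fn)


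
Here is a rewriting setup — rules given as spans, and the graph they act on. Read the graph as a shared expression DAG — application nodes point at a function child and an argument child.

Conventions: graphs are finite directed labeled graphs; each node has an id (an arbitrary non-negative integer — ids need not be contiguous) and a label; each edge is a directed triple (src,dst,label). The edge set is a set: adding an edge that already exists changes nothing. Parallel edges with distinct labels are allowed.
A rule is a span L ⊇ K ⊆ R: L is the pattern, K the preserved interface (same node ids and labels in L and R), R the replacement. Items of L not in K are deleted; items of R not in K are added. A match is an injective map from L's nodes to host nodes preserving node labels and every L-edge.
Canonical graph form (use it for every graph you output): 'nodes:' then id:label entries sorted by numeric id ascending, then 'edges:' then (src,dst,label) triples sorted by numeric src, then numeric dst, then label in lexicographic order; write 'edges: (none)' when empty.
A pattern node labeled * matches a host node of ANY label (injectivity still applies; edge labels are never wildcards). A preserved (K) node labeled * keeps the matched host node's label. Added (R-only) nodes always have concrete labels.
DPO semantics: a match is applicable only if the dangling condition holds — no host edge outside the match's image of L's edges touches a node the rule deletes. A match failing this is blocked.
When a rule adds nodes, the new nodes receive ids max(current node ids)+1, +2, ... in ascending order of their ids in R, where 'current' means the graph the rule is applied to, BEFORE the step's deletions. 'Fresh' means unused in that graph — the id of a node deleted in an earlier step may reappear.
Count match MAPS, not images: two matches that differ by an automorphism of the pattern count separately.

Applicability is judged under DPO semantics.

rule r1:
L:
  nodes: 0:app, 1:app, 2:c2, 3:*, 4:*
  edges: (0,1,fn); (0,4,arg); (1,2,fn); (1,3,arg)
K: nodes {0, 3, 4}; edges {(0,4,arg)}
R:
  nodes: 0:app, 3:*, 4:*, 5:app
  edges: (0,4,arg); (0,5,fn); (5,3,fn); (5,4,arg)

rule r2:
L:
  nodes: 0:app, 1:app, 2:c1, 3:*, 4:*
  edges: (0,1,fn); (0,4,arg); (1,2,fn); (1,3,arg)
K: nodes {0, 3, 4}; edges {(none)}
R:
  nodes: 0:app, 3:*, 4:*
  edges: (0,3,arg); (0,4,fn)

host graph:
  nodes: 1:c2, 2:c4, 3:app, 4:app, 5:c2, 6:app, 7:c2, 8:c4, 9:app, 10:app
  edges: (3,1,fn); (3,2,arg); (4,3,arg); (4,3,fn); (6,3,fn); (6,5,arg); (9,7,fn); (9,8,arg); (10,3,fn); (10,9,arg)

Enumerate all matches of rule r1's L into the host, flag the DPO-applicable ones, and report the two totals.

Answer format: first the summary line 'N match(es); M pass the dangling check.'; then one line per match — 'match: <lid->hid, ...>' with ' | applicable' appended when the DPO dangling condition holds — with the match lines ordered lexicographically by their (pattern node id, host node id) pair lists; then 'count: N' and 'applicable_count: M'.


2 match(es); 0 pass the dangling check.
match: 0->6, 1->3, 2->1, 3->2, 4->5
match: 0->10, 1->3, 2->1, 3->2, 4->9
count: 2
applicable_count: 0


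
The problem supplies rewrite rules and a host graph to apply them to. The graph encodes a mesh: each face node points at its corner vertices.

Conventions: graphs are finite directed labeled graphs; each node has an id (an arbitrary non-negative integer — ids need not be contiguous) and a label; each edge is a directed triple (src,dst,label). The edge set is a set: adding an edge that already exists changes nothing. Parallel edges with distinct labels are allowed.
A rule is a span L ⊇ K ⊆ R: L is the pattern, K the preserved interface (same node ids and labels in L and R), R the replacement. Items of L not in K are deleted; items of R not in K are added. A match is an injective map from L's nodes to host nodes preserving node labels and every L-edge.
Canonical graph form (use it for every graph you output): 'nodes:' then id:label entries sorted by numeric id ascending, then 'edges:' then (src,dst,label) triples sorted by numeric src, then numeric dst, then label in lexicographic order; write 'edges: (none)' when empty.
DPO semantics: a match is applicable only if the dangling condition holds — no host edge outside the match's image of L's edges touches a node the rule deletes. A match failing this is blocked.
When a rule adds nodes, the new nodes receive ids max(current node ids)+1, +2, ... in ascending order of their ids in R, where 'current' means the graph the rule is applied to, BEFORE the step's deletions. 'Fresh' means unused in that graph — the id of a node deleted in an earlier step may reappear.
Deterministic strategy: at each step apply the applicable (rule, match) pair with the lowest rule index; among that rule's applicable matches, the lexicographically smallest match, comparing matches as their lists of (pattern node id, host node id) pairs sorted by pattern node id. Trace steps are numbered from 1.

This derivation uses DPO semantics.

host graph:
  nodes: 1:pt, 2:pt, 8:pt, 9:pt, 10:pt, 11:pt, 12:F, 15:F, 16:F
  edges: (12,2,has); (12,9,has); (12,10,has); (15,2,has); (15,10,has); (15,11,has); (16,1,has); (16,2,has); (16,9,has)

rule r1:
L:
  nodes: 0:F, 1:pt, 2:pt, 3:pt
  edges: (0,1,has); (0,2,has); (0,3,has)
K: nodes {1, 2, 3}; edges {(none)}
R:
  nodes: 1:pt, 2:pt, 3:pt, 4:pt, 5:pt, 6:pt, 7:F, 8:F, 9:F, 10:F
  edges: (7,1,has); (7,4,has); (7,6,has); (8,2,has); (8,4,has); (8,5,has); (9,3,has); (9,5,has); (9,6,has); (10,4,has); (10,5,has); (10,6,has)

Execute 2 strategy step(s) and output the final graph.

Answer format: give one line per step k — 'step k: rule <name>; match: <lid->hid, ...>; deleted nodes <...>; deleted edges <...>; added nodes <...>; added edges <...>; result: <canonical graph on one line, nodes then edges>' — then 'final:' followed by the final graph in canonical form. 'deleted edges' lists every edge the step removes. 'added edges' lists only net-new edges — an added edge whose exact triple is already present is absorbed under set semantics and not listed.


step 1: rule r1; match: 0->12, 1->2, 2->9, 3->10; deleted nodes 12; deleted edges (12,2,has); (12,9,has); (12,10,has); added nodes 17, 18, 19, 20, 21, 22, 23; added edges (20,2,has); (20,17,has); (20,19,has); (21,9,has); (21,17,has); (21,18,has); (22,10,has); (22,18,has); (22,19,has); (23,17,has); (23,18,has); (23,19,has); result: nodes: 1:pt, 2:pt, 8:pt, 9:pt, 10:pt, 11:pt, 15:F, 16:F, 17:pt, 18:pt, 19:pt, 20:F, 21:F, 22:F, 23:F edges: (15,2,has); (15,10,has); (15,11,has); (16,1,has); (16,2,has); (16,9,has); (20,2,has); (20,17,has); (20,19,has); (21,9,has); (21,17,has); (21,18,has); (22,10,has); (22,18,has); (22,19,has); (23,17,has); (23,18,has); (23,19,has)
step 2: rule r1; match: 0->15, 1->2, 2->10, 3->11; deleted nodes 15; deleted edges (15,2,has); (15,10,has); (15,11,has); added nodes 24, 25, 26, 27, 28, 29, 30; added edges (27,2,has); (27,24,has); (27,26,has); (28,10,has); (28,24,has); (28,25,has); (29,11,has); (29,25,has); (29,26,has); (30,24,has); (30,25,has); (30,26,has); result: nodes: 1:pt, 2:pt, 8:pt, 9:pt, 10:pt, 11:pt, 16:F, 17:pt, 18:pt, 19:pt, 20:F, 21:F, 22:F, 23:F, 24:pt, 25:pt, 26:pt, 27:F, 28:F, 29:F, 30:F edges: (16,1,has); (16,2,has); (16,9,has); (20,2,has); (20,17,has); (20,19,has); (21,9,has); (21,17,has); (21,18,has); (22,10,has); (22,18,has); (22,19,has); (23,17,has); (23,18,has); (23,19,has); (27,2,has); (27,24,has); (27,26,has); (28,10,has); (28,24,has); (28,25,has); (29,11,has); (29,25,has); (29,26,has); (30,24,has); (30,25,has); (30,26,has)
final:
nodes: 1:pt, 2:pt, 8:pt, 9:pt, 10:pt, 11:pt, 16:F, 17:pt, 18:pt, 19:pt, 20:F, 21:F, 22:F, 23:F, 24:pt, 25:pt, 26:pt, 27:F, 28:F, 29:F, 30:F
edges: (16,1,has); (16,2,has); (16,9,has); (20,2,has); (20,17,has); (20,19,has); (21,9,has); (21,17,has); (21,18,has); (22,10,has); (22,18,has); (22,19,has); (23,17,has); (23,18,has); (23,19,has); (27,2,has); (27,24,has); (27,26,has); (28,10,has); (28,24,has); (28,25,has); (29,11,has); (29,25,has); (29,26,has); (30,24,has); (30,25,has); (30,26,has)


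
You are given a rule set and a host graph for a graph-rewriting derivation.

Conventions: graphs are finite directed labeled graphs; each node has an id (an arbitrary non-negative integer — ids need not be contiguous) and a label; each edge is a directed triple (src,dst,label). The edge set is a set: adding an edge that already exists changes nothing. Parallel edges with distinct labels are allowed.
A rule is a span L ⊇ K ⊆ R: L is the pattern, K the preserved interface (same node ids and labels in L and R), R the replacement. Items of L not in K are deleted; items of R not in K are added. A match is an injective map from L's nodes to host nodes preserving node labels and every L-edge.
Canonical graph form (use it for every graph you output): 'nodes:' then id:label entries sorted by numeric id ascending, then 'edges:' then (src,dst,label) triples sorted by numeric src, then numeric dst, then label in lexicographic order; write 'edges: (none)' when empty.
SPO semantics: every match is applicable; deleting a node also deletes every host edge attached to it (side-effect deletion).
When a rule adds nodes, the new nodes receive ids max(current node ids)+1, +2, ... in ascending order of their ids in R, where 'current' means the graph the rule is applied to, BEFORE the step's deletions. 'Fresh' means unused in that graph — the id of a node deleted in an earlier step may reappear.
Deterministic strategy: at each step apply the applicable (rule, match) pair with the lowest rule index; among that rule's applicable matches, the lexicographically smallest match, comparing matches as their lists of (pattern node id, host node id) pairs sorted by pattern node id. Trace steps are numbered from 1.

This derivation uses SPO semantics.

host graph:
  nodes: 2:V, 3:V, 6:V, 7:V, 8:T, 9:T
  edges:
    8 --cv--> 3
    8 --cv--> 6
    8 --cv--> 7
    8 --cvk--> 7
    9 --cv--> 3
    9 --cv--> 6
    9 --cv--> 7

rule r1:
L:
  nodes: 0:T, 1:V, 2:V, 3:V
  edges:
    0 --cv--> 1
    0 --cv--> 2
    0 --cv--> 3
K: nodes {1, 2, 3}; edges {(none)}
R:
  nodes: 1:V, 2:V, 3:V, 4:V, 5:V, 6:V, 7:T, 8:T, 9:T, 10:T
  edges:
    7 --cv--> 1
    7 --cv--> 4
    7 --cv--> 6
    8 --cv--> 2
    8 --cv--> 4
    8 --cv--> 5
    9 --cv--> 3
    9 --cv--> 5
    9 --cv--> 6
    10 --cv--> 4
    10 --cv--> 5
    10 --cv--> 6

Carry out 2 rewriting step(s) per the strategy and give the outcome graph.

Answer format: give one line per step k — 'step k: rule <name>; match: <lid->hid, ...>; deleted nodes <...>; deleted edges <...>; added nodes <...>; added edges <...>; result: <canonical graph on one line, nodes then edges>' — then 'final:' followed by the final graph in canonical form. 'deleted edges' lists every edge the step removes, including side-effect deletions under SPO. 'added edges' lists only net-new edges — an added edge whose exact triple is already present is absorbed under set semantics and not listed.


step 1: rule r1; match: 0->8, 1->3, 2->6, 3->7; deleted nodes 8; deleted edges (8,3,cv); (8,6,cv); (8,7,cv); (8,7,cvk); added nodes 10, 11, 12, 13, 14, 15, 16; added edges (13,3,cv); (13,10,cv); (13,12,cv); (14,6,cv); (14,10,cv); (14,11,cv); (15,7,cv); (15,11,cv); (15,12,cv); (16,10,cv); (16,11,cv); (16,12,cv); result: nodes: 2:V, 3:V, 6:V, 7:V, 9:T, 10:V, 11:V, 12:V, 13:T, 14:T, 15:T, 16:T edges: (9,3,cv); (9,6,cv); (9,7,cv); (13,3,cv); (13,10,cv); (13,12,cv); (14,6,cv); (14,10,cv); (14,11,cv); (15,7,cv); (15,11,cv); (15,12,cv); (16,10,cv); (16,11,cv); (16,12,cv)
step 2: rule r1; match: 0->9, 1->3, 2->6, 3->7; deleted nodes 9; deleted edges (9,3,cv); (9,6,cv); (9,7,cv); added nodes 17, 18, 19, 20, 21, 22, 23; added edges (20,3,cv); (20,17,cv); (20,19,cv); (21,6,cv); (21,17,cv); (21,18,cv); (22,7,cv); (22,18,cv); (22,19,cv); (23,17,cv); (23,18,cv); (23,19,cv); result: nodes: 2:V, 3:V, 6:V, 7:V, 10:V, 11:V, 12:V, 13:T, 14:T, 15:T, 16:T, 17:V, 18:V, 19:V, 20:T, 21:T, 22:T, 23:T edges: (13,3,cv); (13,10,cv); (13,12,cv); (14,6,cv); (14,10,cv); (14,11,cv); (15,7,cv); (15,11,cv); (15,12,cv); (16,10,cv); (16,11,cv); (16,12,cv); (20,3,cv); (20,17,cv); (20,19,cv); (21,6,cv); (21,17,cv); (21,18,cv); (22,7,cv); (22,18,cv); (22,19,cv); (23,17,cv); (23,18,cv); (23,19,cv)
final:
nodes: 2:V, 3:V, 6:V, 7:V, 10:V, 11:V, 12:V, 13:T, 14:T, 15:T, 16:T, 17:V, 18:V, 19:V, 20:T, 21:T, 22:T, 23:T
edges: (13,3,cv); (13,10,cv); (13,12,cv); (14,6,cv); (14,10,cv); (14,11,cv); (15,7,cv); (15,11,cv); (15,12,cv); (16,10,cv); (16,11,cv); (16,12,cv); (20,3,cv); (20,17,cv); (20,19,cv); (21,6,cv); (21,17,cv); (21,18,cv); (22,7,cv); (22,18,cv); (22,19,cv); (23,17,cv); (23,18,cv); (23,19,cv)
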